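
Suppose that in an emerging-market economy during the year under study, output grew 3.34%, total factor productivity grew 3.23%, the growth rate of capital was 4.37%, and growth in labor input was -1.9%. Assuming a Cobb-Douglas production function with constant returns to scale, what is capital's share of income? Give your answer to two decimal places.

Capital's share of income is 0.32.

gY = gA + α·gK + (1−α)·gL, so gY − gA − gL = α(gK − gL).
3.34 − 3.23 + 1.9 = α × (4.37 − (-1.9)).
2.01 = 6.27 α, so α = 0.3206.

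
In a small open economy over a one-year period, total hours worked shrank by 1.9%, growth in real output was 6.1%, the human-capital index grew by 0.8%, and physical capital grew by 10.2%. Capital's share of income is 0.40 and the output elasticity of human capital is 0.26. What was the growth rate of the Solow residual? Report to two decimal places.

Labor's share = 1 − 0.4 − 0.26 = 0.34.
Physical capital: 0.4 × 10.2 = 4.08 pp.
The human-capital index: 0.26 × 0.8 = 0.208 pp.
Total hours worked: 0.34 × (-1.9) = -0.646 pp.
TFP growth = 6.1 − 3.642 = 2.458%.

2.46%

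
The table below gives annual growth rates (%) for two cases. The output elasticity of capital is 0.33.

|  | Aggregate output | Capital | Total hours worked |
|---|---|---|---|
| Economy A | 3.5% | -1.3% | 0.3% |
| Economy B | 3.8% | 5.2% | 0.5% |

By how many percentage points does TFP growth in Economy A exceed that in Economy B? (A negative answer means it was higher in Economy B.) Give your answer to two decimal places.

1.98 percentage points

Labor's share = 1 − 0.33 = 0.67.
Economy A: TFP = 3.5 + 0.429 − 0.201 = 3.728%.
Economy B: TFP = 3.8 − 1.716 − 0.335 = 1.749%.
Difference = 3.728 − (1.749) = 1.979 pp.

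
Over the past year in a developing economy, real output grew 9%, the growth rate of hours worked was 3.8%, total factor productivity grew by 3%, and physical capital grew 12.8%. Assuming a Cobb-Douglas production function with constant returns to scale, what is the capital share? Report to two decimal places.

gY = gA + α·gK + (1−α)·gL, so gY − gA − gL = α(gK − gL).
9 − 3 − 3.8 = α × (12.8 − 3.8).
2.2 = 9 α, so α = 0.2444.

The capital share is 0.24.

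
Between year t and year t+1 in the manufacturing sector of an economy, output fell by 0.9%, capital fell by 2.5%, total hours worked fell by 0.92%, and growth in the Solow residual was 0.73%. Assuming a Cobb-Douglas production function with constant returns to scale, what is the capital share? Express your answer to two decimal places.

gY = gA + α·gK + (1−α)·gL, so gY − gA − gL = α(gK − gL).
-0.9 − 0.73 + 0.92 = α × (-2.5 − (-0.92)).
-0.71 = -1.58 α, so α = 0.4494.

The capital share is 0.45.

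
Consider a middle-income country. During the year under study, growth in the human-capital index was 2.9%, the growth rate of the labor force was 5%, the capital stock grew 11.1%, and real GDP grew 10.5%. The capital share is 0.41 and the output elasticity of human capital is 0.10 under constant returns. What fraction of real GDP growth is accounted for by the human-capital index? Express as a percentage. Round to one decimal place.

2.8%

The human-capital index contributed 0.1 × 2.9 = 0.29 pp.
Share of growth = 0.29 / 10.5 × 100 = 2.762%.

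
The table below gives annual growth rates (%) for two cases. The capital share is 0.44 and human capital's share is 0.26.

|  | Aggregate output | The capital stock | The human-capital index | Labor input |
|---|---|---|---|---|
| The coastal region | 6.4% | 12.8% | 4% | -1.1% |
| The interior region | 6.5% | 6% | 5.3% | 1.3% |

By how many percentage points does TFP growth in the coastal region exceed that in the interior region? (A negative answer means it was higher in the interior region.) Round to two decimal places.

-2.03 percentage points

Labor's share = 1 − 0.44 − 0.26 = 0.3.
The coastal region: TFP = 6.4 − 5.632 − 1.04 + 0.33 = 0.058%.
The interior region: TFP = 6.5 − 2.64 − 1.378 − 0.39 = 2.092%.
Difference = 0.058 − (2.092) = -2.034 pp.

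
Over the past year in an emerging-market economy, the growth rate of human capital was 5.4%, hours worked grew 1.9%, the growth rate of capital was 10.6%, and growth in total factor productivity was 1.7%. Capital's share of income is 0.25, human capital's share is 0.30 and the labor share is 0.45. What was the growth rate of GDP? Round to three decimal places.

6.825%

Labor's share = 1 − 0.25 − 0.3 = 0.45.
Capital: 0.25 × 10.6 = 2.65 pp.
Human capital: 0.3 × 5.4 = 1.62 pp.
Hours worked: 0.45 × 1.9 = 0.855 pp.
Output growth = 1.7 + 5.125 = 6.825%.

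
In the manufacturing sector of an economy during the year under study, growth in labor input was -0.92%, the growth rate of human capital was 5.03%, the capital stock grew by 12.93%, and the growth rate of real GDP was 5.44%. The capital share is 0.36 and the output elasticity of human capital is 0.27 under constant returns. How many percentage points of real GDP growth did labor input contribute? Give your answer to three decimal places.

Labor's share = 1 − 0.36 − 0.27 = 0.37.
Contribution = share × growth = 0.37 × (-0.92) = -0.3404 pp.

-0.340 pp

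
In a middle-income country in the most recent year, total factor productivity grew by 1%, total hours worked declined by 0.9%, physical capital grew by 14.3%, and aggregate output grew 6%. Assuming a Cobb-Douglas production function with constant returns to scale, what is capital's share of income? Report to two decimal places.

α = 0.39

gY = gA + α·gK + (1−α)·gL, so gY − gA − gL = α(gK − gL).
6 − 1 + 0.9 = α × (14.3 − (-0.9)).
5.9 = 15.2 α, so α = 0.3882.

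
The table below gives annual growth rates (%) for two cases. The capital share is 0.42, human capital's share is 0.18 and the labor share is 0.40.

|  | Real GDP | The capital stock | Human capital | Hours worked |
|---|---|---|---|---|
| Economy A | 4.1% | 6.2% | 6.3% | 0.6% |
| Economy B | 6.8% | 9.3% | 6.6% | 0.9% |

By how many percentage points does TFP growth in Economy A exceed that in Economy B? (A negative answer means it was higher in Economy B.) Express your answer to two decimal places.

Labor's share = 1 − 0.42 − 0.18 = 0.4.
Economy A: TFP = 4.1 − 2.604 − 1.134 − 0.24 = 0.122%.
Economy B: TFP = 6.8 − 3.906 − 1.188 − 0.36 = 1.346%.
Difference = 0.122 − (1.346) = -1.224 pp.

-1.22 percentage points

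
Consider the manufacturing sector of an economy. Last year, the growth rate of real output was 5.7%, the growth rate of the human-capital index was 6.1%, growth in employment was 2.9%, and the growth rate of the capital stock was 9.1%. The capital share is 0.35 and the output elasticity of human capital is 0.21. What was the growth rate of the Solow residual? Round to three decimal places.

-0.042%

Labor's share = 1 − 0.35 − 0.21 = 0.44.
The capital stock: 0.35 × 9.1 = 3.185 pp.
The human-capital index: 0.21 × 6.1 = 1.281 pp.
Employment: 0.44 × 2.9 = 1.276 pp.
TFP growth = 5.7 − 5.742 = -0.042%.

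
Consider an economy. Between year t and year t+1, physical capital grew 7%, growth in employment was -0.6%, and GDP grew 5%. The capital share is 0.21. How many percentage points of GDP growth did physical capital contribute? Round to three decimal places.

1.470 percentage points

Contribution = share × growth = 0.21 × 7 = 1.47 pp.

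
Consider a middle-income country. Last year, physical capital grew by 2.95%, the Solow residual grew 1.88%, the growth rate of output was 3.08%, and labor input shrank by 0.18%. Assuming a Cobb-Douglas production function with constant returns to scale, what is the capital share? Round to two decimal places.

gY = gA + α·gK + (1−α)·gL, so gY − gA − gL = α(gK − gL).
3.08 − 1.88 + 0.18 = α × (2.95 − (-0.18)).
1.38 = 3.13 α, so α = 0.4409.

0.44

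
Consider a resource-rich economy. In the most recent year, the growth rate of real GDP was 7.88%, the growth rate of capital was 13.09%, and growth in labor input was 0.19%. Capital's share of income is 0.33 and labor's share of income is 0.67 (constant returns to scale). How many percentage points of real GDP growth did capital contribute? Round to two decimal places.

4.32 percentage points

Contribution = share × growth = 0.33 × 13.09 = 4.3197 pp.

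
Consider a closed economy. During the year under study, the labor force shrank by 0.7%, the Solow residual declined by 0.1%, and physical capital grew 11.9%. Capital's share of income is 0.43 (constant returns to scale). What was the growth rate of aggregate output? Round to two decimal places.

Labor's share = 1 − 0.43 = 0.57.
Physical capital: 0.43 × 11.9 = 5.117 pp.
The labor force: 0.57 × (-0.7) = -0.399 pp.
Output growth = -0.1 + 4.718 = 4.618%.

Aggregate output growth was 4.62%.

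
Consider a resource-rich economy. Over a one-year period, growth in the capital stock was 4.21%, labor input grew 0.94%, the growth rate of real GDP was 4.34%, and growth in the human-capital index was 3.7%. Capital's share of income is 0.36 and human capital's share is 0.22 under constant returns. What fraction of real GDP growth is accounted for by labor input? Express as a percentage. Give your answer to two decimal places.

Labor's share = 1 − 0.36 − 0.22 = 0.42.
Labor input contributed 0.42 × 0.94 = 0.3948 pp.
Share of growth = 0.3948 / 4.34 × 100 = 9.0968%.

9.10%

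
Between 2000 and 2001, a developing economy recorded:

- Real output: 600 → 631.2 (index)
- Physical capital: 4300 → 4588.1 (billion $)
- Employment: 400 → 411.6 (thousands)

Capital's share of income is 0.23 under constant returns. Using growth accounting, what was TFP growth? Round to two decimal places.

1.43%

Real output growth = (631.2 − 600) / 600 = 5.2%.
Physical capital growth = (4588.1 − 4300) / 4300 = 6.7%.
Employment growth = (411.6 − 400) / 400 = 2.9%.
Labor's share = 1 − 0.23 = 0.77.
Physical capital: 0.23 × 6.7 = 1.541 pp.
Employment: 0.77 × 2.9 = 2.233 pp.
TFP growth = 5.2 − 3.774 = 1.426%.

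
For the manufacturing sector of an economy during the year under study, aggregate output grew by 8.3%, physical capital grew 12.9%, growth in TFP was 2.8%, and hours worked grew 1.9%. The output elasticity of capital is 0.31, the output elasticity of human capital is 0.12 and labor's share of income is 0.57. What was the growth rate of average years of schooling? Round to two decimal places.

3.48%

Labor's share = 1 − 0.31 − 0.12 = 0.57.
gY = gA + 0.31×12.9 + 0.57×1.9 + 0.12×g.
0.12×g = 8.3 − 2.8 − 5.082 = 0.418.
g = 0.418 / 0.12 = 3.4833%.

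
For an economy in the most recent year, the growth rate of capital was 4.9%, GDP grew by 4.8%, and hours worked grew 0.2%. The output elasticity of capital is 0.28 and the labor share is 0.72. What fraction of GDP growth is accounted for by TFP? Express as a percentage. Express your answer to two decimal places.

TFP accounted for 68.42% of growth.

Labor's share = 1 − 0.28 = 0.72.
Capital: 0.28 × 4.9 = 1.372 pp.
Hours worked: 0.72 × 0.2 = 0.144 pp.
TFP growth = 4.8 − 1.516 = 3.284%.
TFP share of growth = 3.284 / 4.8 × 100 = 68.4167%.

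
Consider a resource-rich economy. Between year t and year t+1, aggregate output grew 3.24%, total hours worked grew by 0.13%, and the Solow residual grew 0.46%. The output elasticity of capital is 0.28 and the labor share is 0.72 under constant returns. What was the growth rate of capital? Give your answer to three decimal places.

Capital grew 9.594%.

Labor's share = 1 − 0.28 = 0.72.
gY = gA + 0.72×0.13 + 0.28×g.
0.28×g = 3.24 − 0.46 − 0.0936 = 2.6864.
g = 2.6864 / 0.28 = 9.59429%.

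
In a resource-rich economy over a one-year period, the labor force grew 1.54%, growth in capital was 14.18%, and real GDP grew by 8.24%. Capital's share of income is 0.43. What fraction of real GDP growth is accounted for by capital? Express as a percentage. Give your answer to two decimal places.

Capital contributed 0.43 × 14.18 = 6.0974 pp.
Share of growth = 6.0974 / 8.24 × 100 = 73.9976%.

74.00%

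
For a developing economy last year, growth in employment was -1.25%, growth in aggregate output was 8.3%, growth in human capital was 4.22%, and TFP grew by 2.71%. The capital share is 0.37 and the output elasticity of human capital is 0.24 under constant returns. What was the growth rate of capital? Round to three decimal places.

Capital grew 13.688%.

Labor's share = 1 − 0.37 − 0.24 = 0.39.
gY = gA + 0.24×4.22 + 0.39×(-1.25) + 0.37×g.
0.37×g = 8.3 − 2.71 − 0.5253 = 5.0647.
g = 5.0647 / 0.37 = 13.68838%.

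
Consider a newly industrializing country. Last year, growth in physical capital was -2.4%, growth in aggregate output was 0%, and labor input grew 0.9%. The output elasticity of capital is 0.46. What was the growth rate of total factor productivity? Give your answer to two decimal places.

Total factor productivity grew 0.62%.

Labor's share = 1 − 0.46 = 0.54.
Physical capital: 0.46 × (-2.4) = -1.104 pp.
Labor input: 0.54 × 0.9 = 0.486 pp.
TFP growth = 0 + 0.618 = 0.618%.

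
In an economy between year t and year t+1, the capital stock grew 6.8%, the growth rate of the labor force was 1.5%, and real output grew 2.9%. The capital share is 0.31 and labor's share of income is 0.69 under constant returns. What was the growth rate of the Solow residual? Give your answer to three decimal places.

-0.243%

Labor's share = 1 − 0.31 = 0.69.
The capital stock: 0.31 × 6.8 = 2.108 pp.
The labor force: 0.69 × 1.5 = 1.035 pp.
TFP growth = 2.9 − 3.143 = -0.243%.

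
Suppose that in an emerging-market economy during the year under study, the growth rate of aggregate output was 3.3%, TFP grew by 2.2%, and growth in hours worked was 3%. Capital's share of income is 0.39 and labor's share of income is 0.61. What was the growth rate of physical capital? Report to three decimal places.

Labor's share = 1 − 0.39 = 0.61.
gY = gA + 0.61×3 + 0.39×g.
0.39×g = 3.3 − 2.2 − 1.83 = -0.73.
g = -0.73 / 0.39 = -1.87179%.

-1.872%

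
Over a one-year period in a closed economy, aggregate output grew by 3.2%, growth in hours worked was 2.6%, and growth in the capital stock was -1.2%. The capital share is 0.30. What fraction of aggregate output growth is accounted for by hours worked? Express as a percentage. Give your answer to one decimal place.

Hours worked accounted for 56.9% of growth.

Labor's share = 1 − 0.3 = 0.7.
Hours worked contributed 0.7 × 2.6 = 1.82 pp.
Share of growth = 1.82 / 3.2 × 100 = 56.875%.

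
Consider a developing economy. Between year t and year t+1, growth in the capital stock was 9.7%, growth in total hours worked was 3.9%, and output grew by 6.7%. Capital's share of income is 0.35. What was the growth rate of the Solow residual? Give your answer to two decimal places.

Labor's share = 1 − 0.35 = 0.65.
The capital stock: 0.35 × 9.7 = 3.395 pp.
Total hours worked: 0.65 × 3.9 = 2.535 pp.
TFP growth = 6.7 − 5.93 = 0.77%.

0.77%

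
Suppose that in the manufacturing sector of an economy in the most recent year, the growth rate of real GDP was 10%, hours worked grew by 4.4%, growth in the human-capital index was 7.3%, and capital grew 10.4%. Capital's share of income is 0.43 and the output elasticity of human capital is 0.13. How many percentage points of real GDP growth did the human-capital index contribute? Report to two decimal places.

Contribution = share × growth = 0.13 × 7.3 = 0.949 pp.

0.95 pp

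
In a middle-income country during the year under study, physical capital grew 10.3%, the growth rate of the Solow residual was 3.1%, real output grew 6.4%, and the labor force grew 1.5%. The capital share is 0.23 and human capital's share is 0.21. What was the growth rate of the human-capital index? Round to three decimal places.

0.433%

Labor's share = 1 − 0.23 − 0.21 = 0.56.
gY = gA + 0.23×10.3 + 0.56×1.5 + 0.21×g.
0.21×g = 6.4 − 3.1 − 3.209 = 0.091.
g = 0.091 / 0.21 = 0.43333%.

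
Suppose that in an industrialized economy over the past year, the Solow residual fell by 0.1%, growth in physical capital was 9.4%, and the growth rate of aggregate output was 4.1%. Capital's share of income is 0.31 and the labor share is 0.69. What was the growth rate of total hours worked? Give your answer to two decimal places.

Total hours worked growth was 1.86%.

Labor's share = 1 − 0.31 = 0.69.
gY = gA + 0.31×9.4 + 0.69×g.
0.69×g = 4.1 + 0.1 − 2.914 = 1.286.
g = 1.286 / 0.69 = 1.8638%.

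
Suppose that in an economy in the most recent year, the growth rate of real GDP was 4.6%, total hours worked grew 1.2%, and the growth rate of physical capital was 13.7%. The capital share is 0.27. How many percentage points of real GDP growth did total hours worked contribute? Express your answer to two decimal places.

Labor's share = 1 − 0.27 = 0.73.
Contribution = share × growth = 0.73 × 1.2 = 0.876 pp.

0.88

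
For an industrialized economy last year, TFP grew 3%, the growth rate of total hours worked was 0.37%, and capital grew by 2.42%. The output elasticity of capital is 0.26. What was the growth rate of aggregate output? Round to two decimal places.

Aggregate output grew 3.90%.

Labor's share = 1 − 0.26 = 0.74.
Capital: 0.26 × 2.42 = 0.6292 pp.
Total hours worked: 0.74 × 0.37 = 0.2738 pp.
Output growth = 3 + 0.903 = 3.903%.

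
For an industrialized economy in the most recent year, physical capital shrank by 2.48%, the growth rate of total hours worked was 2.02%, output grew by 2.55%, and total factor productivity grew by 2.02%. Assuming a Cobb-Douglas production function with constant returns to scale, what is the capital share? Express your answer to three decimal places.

gY = gA + α·gK + (1−α)·gL, so gY − gA − gL = α(gK − gL).
2.55 − 2.02 − 2.02 = α × (-2.48 − 2.02).
-1.49 = -4.5 α, so α = 0.33111.

0.331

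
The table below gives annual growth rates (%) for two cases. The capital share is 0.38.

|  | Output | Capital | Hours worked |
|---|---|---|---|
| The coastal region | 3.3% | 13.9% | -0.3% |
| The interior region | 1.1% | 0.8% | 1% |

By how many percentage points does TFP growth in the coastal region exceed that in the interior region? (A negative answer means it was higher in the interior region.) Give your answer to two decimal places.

Labor's share = 1 − 0.38 = 0.62.
The coastal region: TFP = 3.3 − 5.282 + 0.186 = -1.796%.
The interior region: TFP = 1.1 − 0.304 − 0.62 = 0.176%.
Difference = -1.796 − (0.176) = -1.972 pp.

-1.97 percentage points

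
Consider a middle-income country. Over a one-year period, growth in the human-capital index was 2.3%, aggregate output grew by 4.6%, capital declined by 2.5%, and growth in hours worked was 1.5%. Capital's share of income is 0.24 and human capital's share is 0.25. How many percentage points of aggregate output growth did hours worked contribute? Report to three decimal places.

0.765 pp

Labor's share = 1 − 0.24 − 0.25 = 0.51.
Contribution = share × growth = 0.51 × 1.5 = 0.765 pp.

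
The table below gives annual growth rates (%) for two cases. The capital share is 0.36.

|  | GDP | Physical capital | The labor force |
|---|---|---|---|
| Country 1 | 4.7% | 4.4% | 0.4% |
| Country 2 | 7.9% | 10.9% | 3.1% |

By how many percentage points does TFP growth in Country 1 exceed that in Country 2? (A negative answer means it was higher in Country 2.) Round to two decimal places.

0.87 percentage points

Labor's share = 1 − 0.36 = 0.64.
Country 1: TFP = 4.7 − 1.584 − 0.256 = 2.86%.
Country 2: TFP = 7.9 − 3.924 − 1.984 = 1.992%.
Difference = 2.86 − (1.992) = 0.868 pp.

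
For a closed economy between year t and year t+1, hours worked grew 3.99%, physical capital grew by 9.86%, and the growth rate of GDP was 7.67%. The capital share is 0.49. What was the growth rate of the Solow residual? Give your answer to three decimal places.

Labor's share = 1 − 0.49 = 0.51.
Physical capital: 0.49 × 9.86 = 4.8314 pp.
Hours worked: 0.51 × 3.99 = 2.0349 pp.
TFP growth = 7.67 − 6.8663 = 0.8037%.

0.804%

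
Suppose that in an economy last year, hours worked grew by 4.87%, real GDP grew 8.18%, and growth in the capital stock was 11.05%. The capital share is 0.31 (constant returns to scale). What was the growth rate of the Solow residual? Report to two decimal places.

Labor's share = 1 − 0.31 = 0.69.
The capital stock: 0.31 × 11.05 = 3.4255 pp.
Hours worked: 0.69 × 4.87 = 3.3603 pp.
TFP growth = 8.18 − 6.7858 = 1.3942%.

The Solow residual grew 1.39%.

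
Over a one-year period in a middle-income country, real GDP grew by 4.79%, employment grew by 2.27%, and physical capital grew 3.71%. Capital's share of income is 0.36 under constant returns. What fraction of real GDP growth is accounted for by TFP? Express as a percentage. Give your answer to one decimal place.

Labor's share = 1 − 0.36 = 0.64.
Physical capital: 0.36 × 3.71 = 1.3356 pp.
Employment: 0.64 × 2.27 = 1.4528 pp.
TFP growth = 4.79 − 2.7884 = 2.0016%.
TFP share of growth = 2.0016 / 4.79 × 100 = 41.787%.

TFP accounted for 41.8% of growth.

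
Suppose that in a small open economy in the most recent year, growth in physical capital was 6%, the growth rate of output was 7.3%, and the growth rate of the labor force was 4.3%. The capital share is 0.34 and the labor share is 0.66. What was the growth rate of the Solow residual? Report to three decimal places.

Labor's share = 1 − 0.34 = 0.66.
Physical capital: 0.34 × 6 = 2.04 pp.
The labor force: 0.66 × 4.3 = 2.838 pp.
TFP growth = 7.3 − 4.878 = 2.422%.

2.422%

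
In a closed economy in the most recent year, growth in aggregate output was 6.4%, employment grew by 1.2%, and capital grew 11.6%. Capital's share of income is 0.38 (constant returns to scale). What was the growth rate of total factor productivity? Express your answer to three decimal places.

Labor's share = 1 − 0.38 = 0.62.
Capital: 0.38 × 11.6 = 4.408 pp.
Employment: 0.62 × 1.2 = 0.744 pp.
TFP growth = 6.4 − 5.152 = 1.248%.

1.248%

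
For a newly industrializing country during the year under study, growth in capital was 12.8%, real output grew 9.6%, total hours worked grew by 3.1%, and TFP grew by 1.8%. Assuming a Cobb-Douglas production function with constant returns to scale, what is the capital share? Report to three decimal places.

α = 0.485

gY = gA + α·gK + (1−α)·gL, so gY − gA − gL = α(gK − gL).
9.6 − 1.8 − 3.1 = α × (12.8 − 3.1).
4.7 = 9.7 α, so α = 0.48454.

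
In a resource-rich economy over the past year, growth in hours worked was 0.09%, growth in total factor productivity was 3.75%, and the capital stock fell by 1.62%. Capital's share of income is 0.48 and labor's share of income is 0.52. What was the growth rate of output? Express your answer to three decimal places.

Labor's share = 1 − 0.48 = 0.52.
The capital stock: 0.48 × (-1.62) = -0.7776 pp.
Hours worked: 0.52 × 0.09 = 0.0468 pp.
Output growth = 3.75 + (-0.7308) = 3.0192%.

3.019%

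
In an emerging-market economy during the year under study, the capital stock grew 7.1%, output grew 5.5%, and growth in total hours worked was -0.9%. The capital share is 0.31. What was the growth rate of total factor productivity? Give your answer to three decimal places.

3.920%

Labor's share = 1 − 0.31 = 0.69.
The capital stock: 0.31 × 7.1 = 2.201 pp.
Total hours worked: 0.69 × (-0.9) = -0.621 pp.
TFP growth = 5.5 − 1.58 = 3.92%.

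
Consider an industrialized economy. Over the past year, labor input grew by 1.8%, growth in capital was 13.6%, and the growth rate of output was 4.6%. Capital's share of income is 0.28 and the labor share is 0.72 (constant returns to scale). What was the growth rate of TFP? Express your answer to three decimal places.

-0.504%

Labor's share = 1 − 0.28 = 0.72.
Capital: 0.28 × 13.6 = 3.808 pp.
Labor input: 0.72 × 1.8 = 1.296 pp.
TFP growth = 4.6 − 5.104 = -0.504%.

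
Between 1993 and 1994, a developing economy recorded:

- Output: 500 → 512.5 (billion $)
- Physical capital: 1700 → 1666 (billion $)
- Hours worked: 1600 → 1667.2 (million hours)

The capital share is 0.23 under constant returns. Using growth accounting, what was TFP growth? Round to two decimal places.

-0.27%

Output growth = (512.5 − 500) / 500 = 2.5%.
Physical capital growth = (1666 − 1700) / 1700 = -2%.
Hours worked growth = (1667.2 − 1600) / 1600 = 4.2%.
Labor's share = 1 − 0.23 = 0.77.
Physical capital: 0.23 × (-2) = -0.46 pp.
Hours worked: 0.77 × 4.2 = 3.234 pp.
TFP growth = 2.5 − 2.774 = -0.274%.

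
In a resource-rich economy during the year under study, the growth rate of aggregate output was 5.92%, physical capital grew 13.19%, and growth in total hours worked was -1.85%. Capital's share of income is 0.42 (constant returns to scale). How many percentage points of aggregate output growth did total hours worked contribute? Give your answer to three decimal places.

-1.073

Labor's share = 1 − 0.42 = 0.58.
Contribution = share × growth = 0.58 × (-1.85) = -1.073 pp.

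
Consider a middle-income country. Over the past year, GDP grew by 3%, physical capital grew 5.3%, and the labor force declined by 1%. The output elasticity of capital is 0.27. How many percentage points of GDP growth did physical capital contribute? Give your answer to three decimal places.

1.431 pp

Contribution = share × growth = 0.27 × 5.3 = 1.431 pp.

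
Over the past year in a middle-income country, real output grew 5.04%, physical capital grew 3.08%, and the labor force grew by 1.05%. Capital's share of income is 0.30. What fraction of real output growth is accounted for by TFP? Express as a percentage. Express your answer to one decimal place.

Labor's share = 1 − 0.3 = 0.7.
Physical capital: 0.3 × 3.08 = 0.924 pp.
The labor force: 0.7 × 1.05 = 0.735 pp.
TFP growth = 5.04 − 1.659 = 3.381%.
TFP share of growth = 3.381 / 5.04 × 100 = 67.083%.

TFP accounted for 67.1% of growth.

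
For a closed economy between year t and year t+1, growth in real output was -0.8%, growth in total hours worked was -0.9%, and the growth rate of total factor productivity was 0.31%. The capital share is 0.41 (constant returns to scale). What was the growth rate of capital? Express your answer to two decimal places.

Labor's share = 1 − 0.41 = 0.59.
gY = gA + 0.59×(-0.9) + 0.41×g.
0.41×g = -0.8 − 0.31 + 0.531 = -0.579.
g = -0.579 / 0.41 = -1.4122%.

-1.41%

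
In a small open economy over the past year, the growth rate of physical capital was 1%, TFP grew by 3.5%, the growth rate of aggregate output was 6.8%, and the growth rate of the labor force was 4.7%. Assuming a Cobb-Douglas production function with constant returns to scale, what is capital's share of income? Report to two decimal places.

gY = gA + α·gK + (1−α)·gL, so gY − gA − gL = α(gK − gL).
6.8 − 3.5 − 4.7 = α × (1 − 4.7).
-1.4 = -3.7 α, so α = 0.3784.

α = 0.38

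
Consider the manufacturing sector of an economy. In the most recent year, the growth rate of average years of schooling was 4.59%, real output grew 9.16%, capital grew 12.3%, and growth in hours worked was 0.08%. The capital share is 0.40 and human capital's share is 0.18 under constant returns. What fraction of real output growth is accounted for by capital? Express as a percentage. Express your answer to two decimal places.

Capital contributed 0.4 × 12.3 = 4.92 pp.
Share of growth = 4.92 / 9.16 × 100 = 53.7118%.

53.71%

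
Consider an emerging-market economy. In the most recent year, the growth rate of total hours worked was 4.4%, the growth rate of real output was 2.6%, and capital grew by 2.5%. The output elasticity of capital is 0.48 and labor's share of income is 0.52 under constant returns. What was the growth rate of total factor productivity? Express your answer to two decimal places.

Labor's share = 1 − 0.48 = 0.52.
Capital: 0.48 × 2.5 = 1.2 pp.
Total hours worked: 0.52 × 4.4 = 2.288 pp.
TFP growth = 2.6 − 3.488 = -0.888%.

-0.89%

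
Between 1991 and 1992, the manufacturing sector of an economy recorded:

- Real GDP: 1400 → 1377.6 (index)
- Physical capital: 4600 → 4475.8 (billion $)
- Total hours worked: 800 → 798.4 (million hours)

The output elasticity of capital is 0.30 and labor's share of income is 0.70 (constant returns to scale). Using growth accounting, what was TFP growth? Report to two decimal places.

-0.65%

Real GDP growth = (1377.6 − 1400) / 1400 = -1.6%.
Physical capital growth = (4475.8 − 4600) / 4600 = -2.7%.
Total hours worked growth = (798.4 − 800) / 800 = -0.2%.
Labor's share = 1 − 0.3 = 0.7.
Physical capital: 0.3 × (-2.7) = -0.81 pp.
Total hours worked: 0.7 × (-0.2) = -0.14 pp.
TFP growth = -1.6 + 0.95 = -0.65%.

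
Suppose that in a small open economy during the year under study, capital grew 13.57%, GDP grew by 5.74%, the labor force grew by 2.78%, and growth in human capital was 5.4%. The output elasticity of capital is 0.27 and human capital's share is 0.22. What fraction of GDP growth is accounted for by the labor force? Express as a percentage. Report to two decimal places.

Labor's share = 1 − 0.27 − 0.22 = 0.51.
The labor force contributed 0.51 × 2.78 = 1.4178 pp.
Share of growth = 1.4178 / 5.74 × 100 = 24.7003%.

The labor force accounted for 24.70% of growth.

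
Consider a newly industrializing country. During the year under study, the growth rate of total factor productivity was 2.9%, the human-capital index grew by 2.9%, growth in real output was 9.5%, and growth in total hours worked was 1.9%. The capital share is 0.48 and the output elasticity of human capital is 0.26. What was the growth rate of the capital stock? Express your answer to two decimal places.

Labor's share = 1 − 0.48 − 0.26 = 0.26.
gY = gA + 0.26×2.9 + 0.26×1.9 + 0.48×g.
0.48×g = 9.5 − 2.9 − 1.248 = 5.352.
g = 5.352 / 0.48 = 11.15%.

11.15%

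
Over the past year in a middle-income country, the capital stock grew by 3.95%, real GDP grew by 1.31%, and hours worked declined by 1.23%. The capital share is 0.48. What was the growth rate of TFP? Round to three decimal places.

Labor's share = 1 − 0.48 = 0.52.
The capital stock: 0.48 × 3.95 = 1.896 pp.
Hours worked: 0.52 × (-1.23) = -0.6396 pp.
TFP growth = 1.31 − 1.2564 = 0.0536%.

TFP growth was 0.054%.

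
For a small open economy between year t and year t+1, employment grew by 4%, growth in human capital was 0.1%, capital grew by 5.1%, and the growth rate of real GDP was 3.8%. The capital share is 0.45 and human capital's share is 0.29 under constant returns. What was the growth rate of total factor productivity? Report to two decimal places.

0.44%

Labor's share = 1 − 0.45 − 0.29 = 0.26.
Capital: 0.45 × 5.1 = 2.295 pp.
Human capital: 0.29 × 0.1 = 0.029 pp.
Employment: 0.26 × 4 = 1.04 pp.
TFP growth = 3.8 − 3.364 = 0.436%.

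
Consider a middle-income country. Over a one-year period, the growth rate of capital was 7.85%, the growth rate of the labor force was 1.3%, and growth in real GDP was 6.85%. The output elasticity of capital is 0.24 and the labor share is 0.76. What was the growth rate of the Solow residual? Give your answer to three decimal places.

Labor's share = 1 − 0.24 = 0.76.
Capital: 0.24 × 7.85 = 1.884 pp.
The labor force: 0.76 × 1.3 = 0.988 pp.
TFP growth = 6.85 − 2.872 = 3.978%.

3.978%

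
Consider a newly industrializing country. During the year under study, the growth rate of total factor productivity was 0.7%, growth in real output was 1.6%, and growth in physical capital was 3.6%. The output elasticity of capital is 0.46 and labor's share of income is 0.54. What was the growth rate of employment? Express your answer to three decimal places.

-1.400%

Labor's share = 1 − 0.46 = 0.54.
gY = gA + 0.46×3.6 + 0.54×g.
0.54×g = 1.6 − 0.7 − 1.656 = -0.756.
g = -0.756 / 0.54 = -1.4%.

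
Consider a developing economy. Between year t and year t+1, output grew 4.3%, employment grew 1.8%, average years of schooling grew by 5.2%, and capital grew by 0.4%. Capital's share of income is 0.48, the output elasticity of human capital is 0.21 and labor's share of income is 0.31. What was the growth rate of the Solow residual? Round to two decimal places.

2.46%

Labor's share = 1 − 0.48 − 0.21 = 0.31.
Capital: 0.48 × 0.4 = 0.192 pp.
Average years of schooling: 0.21 × 5.2 = 1.092 pp.
Employment: 0.31 × 1.8 = 0.558 pp.
TFP growth = 4.3 − 1.842 = 2.458%.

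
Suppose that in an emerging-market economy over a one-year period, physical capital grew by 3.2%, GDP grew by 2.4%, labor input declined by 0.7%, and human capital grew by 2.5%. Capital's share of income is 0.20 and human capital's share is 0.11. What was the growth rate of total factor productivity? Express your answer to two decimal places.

Labor's share = 1 − 0.2 − 0.11 = 0.69.
Physical capital: 0.2 × 3.2 = 0.64 pp.
Human capital: 0.11 × 2.5 = 0.275 pp.
Labor input: 0.69 × (-0.7) = -0.483 pp.
TFP growth = 2.4 − 0.432 = 1.968%.

1.97%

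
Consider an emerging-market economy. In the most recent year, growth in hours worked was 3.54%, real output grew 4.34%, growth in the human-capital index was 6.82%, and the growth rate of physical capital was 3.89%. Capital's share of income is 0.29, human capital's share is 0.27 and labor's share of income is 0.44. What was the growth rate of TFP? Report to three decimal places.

Labor's share = 1 − 0.29 − 0.27 = 0.44.
Physical capital: 0.29 × 3.89 = 1.1281 pp.
The human-capital index: 0.27 × 6.82 = 1.8414 pp.
Hours worked: 0.44 × 3.54 = 1.5576 pp.
TFP growth = 4.34 − 4.5271 = -0.1871%.

-0.187%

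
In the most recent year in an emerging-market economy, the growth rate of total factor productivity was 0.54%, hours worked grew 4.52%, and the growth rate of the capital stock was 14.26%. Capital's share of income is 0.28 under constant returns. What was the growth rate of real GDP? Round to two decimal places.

7.79%

Labor's share = 1 − 0.28 = 0.72.
The capital stock: 0.28 × 14.26 = 3.9928 pp.
Hours worked: 0.72 × 4.52 = 3.2544 pp.
Output growth = 0.54 + 7.2472 = 7.7872%.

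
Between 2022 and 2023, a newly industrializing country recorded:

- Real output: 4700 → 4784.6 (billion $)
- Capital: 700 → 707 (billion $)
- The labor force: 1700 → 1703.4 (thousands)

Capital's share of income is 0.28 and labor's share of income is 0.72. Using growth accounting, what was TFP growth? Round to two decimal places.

1.38%

Real output growth = (4784.6 − 4700) / 4700 = 1.8%.
Capital growth = (707 − 700) / 700 = 1%.
The labor force growth = (1703.4 − 1700) / 1700 = 0.2%.
Labor's share = 1 − 0.28 = 0.72.
Capital: 0.28 × 1 = 0.28 pp.
The labor force: 0.72 × 0.2 = 0.144 pp.
TFP growth = 1.8 − 0.424 = 1.376%.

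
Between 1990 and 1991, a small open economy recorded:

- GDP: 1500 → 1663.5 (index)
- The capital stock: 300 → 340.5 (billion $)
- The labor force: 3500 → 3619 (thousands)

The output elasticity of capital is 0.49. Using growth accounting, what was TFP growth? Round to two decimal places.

2.55%

GDP growth = (1663.5 − 1500) / 1500 = 10.9%.
The capital stock growth = (340.5 − 300) / 300 = 13.5%.
The labor force growth = (3619 − 3500) / 3500 = 3.4%.
Labor's share = 1 − 0.49 = 0.51.
The capital stock: 0.49 × 13.5 = 6.615 pp.
The labor force: 0.51 × 3.4 = 1.734 pp.
TFP growth = 10.9 − 8.349 = 2.551%.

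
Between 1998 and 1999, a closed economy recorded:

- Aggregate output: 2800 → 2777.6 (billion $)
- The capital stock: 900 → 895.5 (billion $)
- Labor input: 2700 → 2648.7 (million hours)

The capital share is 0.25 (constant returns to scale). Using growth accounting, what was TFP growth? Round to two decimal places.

TFP grew 0.75%.

Aggregate output growth = (2777.6 − 2800) / 2800 = -0.8%.
The capital stock growth = (895.5 − 900) / 900 = -0.5%.
Labor input growth = (2648.7 − 2700) / 2700 = -1.9%.
Labor's share = 1 − 0.25 = 0.75.
The capital stock: 0.25 × (-0.5) = -0.125 pp.
Labor input: 0.75 × (-1.9) = -1.425 pp.
TFP growth = -0.8 + 1.55 = 0.75%.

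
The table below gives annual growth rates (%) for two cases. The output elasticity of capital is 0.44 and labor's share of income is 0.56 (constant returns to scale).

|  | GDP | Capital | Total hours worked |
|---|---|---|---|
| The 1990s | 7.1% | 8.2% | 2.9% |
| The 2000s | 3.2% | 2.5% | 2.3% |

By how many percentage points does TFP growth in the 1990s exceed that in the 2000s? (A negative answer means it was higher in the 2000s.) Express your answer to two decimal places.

1.06 percentage points

Labor's share = 1 − 0.44 = 0.56.
The 1990s: TFP = 7.1 − 3.608 − 1.624 = 1.868%.
The 2000s: TFP = 3.2 − 1.1 − 1.288 = 0.812%.
Difference = 1.868 − (0.812) = 1.056 pp.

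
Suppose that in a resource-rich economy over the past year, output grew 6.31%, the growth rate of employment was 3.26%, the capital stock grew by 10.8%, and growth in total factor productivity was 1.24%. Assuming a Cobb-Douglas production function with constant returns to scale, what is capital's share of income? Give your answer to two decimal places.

gY = gA + α·gK + (1−α)·gL, so gY − gA − gL = α(gK − gL).
6.31 − 1.24 − 3.26 = α × (10.8 − 3.26).
1.81 = 7.54 α, so α = 0.2401.

α = 0.24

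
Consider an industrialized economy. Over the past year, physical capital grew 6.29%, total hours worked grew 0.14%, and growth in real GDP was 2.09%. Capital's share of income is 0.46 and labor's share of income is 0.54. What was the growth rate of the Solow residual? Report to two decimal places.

Labor's share = 1 − 0.46 = 0.54.
Physical capital: 0.46 × 6.29 = 2.8934 pp.
Total hours worked: 0.54 × 0.14 = 0.0756 pp.
TFP growth = 2.09 − 2.969 = -0.879%.

-0.88%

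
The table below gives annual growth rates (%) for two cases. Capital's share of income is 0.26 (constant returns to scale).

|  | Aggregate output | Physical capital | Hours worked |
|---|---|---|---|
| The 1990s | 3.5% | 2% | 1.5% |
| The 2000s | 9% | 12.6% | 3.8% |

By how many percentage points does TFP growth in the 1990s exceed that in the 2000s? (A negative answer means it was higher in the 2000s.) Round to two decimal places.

-1.04 percentage points

Labor's share = 1 − 0.26 = 0.74.
The 1990s: TFP = 3.5 − 0.52 − 1.11 = 1.87%.
The 2000s: TFP = 9 − 3.276 − 2.812 = 2.912%.
Difference = 1.87 − (2.912) = -1.042 pp.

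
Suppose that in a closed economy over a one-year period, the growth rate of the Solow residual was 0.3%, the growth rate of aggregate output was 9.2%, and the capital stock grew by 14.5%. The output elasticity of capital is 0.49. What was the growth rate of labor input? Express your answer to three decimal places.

Labor's share = 1 − 0.49 = 0.51.
gY = gA + 0.49×14.5 + 0.51×g.
0.51×g = 9.2 − 0.3 − 7.105 = 1.795.
g = 1.795 / 0.51 = 3.51961%.

3.520%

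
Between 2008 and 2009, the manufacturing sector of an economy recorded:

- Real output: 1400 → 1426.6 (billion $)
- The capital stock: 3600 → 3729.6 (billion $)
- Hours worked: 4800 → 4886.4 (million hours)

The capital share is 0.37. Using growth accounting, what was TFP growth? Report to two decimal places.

-0.57%

Real output growth = (1426.6 − 1400) / 1400 = 1.9%.
The capital stock growth = (3729.6 − 3600) / 3600 = 3.6%.
Hours worked growth = (4886.4 − 4800) / 4800 = 1.8%.
Labor's share = 1 − 0.37 = 0.63.
The capital stock: 0.37 × 3.6 = 1.332 pp.
Hours worked: 0.63 × 1.8 = 1.134 pp.
TFP growth = 1.9 − 2.466 = -0.566%.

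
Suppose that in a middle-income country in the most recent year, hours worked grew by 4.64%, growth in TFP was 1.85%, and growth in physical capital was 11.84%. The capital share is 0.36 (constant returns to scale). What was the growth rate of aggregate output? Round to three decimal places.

Labor's share = 1 − 0.36 = 0.64.
Physical capital: 0.36 × 11.84 = 4.2624 pp.
Hours worked: 0.64 × 4.64 = 2.9696 pp.
Output growth = 1.85 + 7.232 = 9.082%.

9.082%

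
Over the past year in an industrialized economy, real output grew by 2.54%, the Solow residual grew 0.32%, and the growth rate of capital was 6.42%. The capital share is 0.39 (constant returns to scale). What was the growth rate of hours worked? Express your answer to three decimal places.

Labor's share = 1 − 0.39 = 0.61.
gY = gA + 0.39×6.42 + 0.61×g.
0.61×g = 2.54 − 0.32 − 2.5038 = -0.2838.
g = -0.2838 / 0.61 = -0.46525%.

-0.465%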